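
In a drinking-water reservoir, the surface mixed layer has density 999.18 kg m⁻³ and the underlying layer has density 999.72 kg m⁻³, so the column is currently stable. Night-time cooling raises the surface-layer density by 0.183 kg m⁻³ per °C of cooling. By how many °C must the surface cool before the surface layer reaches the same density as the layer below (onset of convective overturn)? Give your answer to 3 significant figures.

Density deficit of the surface layer: 999.72 − 999.18 = 0.54 kg m⁻³.
Required change = 0.54 / 0.183 = 2.95 °C.

2.95 °C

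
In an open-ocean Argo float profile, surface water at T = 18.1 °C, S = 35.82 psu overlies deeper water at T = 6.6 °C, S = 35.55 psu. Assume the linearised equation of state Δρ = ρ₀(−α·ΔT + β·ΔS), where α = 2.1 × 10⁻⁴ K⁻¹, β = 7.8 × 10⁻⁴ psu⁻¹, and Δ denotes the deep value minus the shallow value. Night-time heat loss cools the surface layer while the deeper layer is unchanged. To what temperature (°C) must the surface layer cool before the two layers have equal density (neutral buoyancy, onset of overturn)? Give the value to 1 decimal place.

Neutral buoyancy requires Δρ = 0, i.e. −α(T_deep − T_surf′) + β(S_deep − S_surf) = 0.
T_surf′ = T_deep − (β/α)·ΔS = 6.6 − (7.8 × 10⁻⁴/2.1 × 10⁻⁴)·(-0.27) = 7.603 °C.
Cooling required: 18.1 − (7.603) = 10.497 °C.

7.6 °C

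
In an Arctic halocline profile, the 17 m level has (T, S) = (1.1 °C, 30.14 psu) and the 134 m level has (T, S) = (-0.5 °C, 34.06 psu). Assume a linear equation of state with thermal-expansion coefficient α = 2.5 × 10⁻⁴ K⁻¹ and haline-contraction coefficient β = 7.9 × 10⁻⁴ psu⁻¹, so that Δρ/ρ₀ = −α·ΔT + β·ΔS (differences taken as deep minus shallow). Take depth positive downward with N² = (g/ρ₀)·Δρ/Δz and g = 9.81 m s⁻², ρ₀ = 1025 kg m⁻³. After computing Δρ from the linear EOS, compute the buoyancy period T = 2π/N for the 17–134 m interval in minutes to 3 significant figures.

6.12 min

ΔT = -1.6 K, ΔS = +3.92 psu (deep − shallow).
Δρ/ρ₀ = −αΔT + βΔS = 4.00 × 10⁻⁴ + 3.0968 × 10⁻³ = 3.4968 × 10⁻³, so Δρ ≈ 3.584 kg m⁻³.
N² = (g/ρ₀)·Δρ/Δz = g·(Δρ/ρ₀)/Δz = 9.81 × 3.4968 × 10⁻³ / 117 = 2.9319 × 10⁻⁴ s⁻².
N = √(2.9319 × 10⁻⁴) = 0.017123 rad s⁻¹ → T = 2π/N = 366.94 s = 6.1157 min ≈ 6.12 min.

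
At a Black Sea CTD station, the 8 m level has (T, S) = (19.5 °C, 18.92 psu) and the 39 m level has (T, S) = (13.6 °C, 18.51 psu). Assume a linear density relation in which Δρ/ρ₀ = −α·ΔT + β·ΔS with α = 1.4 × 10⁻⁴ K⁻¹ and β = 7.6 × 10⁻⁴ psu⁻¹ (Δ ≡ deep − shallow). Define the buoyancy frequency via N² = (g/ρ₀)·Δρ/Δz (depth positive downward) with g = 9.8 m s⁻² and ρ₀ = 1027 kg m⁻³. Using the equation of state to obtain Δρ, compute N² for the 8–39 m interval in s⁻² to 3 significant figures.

ΔT = -5.9 K, ΔS = -0.41 psu (deep − shallow).
Δρ/ρ₀ = −αΔT + βΔS = 8.26 × 10⁻⁴ − 3.116 × 10⁻⁴ = 5.144 × 10⁻⁴, so Δρ ≈ 0.5283 kg m⁻³.
N² = (g/ρ₀)·Δρ/Δz = g·(Δρ/ρ₀)/Δz = 9.8 × 5.144 × 10⁻⁴ / 31 = 1.6262 × 10⁻⁴ s⁻² ≈ 1.63 × 10⁻⁴ s⁻².

1.63 × 10⁻⁴ s⁻²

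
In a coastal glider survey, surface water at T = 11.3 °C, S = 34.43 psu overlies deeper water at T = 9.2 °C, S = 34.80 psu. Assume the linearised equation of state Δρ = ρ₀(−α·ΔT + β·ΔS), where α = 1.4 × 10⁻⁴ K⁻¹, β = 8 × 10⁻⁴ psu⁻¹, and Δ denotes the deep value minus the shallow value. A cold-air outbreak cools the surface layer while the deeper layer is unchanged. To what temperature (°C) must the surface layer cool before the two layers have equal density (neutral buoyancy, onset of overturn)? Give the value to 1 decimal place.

Neutral buoyancy requires Δρ = 0, i.e. −α(T_deep − T_surf′) + β(S_deep − S_surf) = 0.
T_surf′ = T_deep − (β/α)·ΔS = 9.2 − (8 × 10⁻⁴/1.4 × 10⁻⁴)·(+0.37) = 7.086 °C.
Cooling required: 11.3 − (7.086) = 4.214 °C.

7.1 °C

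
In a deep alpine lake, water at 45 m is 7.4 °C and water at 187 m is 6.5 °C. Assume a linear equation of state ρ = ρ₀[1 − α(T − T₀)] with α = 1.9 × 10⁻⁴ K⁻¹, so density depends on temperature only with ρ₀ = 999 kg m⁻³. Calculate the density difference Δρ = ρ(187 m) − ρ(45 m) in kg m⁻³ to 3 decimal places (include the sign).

ΔT = -0.9 K, Δρ/ρ₀ = −αΔT = 1.71 × 10⁻⁴.
Δρ = 999 × (1.71 × 10⁻⁴) = +0.171 kg m⁻³.
Positive Δρ: denser below, stable.

+0.171 kg m⁻³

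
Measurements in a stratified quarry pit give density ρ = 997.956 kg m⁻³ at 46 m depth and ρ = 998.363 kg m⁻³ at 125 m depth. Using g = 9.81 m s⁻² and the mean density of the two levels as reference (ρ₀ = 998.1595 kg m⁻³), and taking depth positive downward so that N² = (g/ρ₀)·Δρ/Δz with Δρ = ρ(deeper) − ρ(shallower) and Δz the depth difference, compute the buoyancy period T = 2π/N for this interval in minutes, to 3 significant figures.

14.7 min

Δρ = 998.363 − 997.956 = 0.407 kg m⁻³ over Δz = 125 − 46 = 79 m.
N² = (9.81/998.1595) × (0.407/79) = 5.0633 × 10⁻⁵ s⁻².
N = √(5.0633 × 10⁻⁵) = 7.1157 × 10⁻³ rad s⁻¹, so T = 2π/N = 883.00 s = 14.717 min ≈ 14.7 min.
A positive N² confirms static stability across the interval.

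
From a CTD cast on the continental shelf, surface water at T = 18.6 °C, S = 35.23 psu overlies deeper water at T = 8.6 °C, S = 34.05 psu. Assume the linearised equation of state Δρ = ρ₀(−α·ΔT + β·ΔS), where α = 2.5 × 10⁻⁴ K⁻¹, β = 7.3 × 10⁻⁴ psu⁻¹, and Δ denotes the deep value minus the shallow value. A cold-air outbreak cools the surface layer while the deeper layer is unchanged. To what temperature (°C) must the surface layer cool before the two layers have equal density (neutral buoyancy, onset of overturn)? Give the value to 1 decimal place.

Neutral buoyancy requires Δρ = 0, i.e. −α(T_deep − T_surf′) + β(S_deep − S_surf) = 0.
T_surf′ = T_deep − (β/α)·ΔS = 8.6 − (7.3 × 10⁻⁴/2.5 × 10⁻⁴)·(-1.18) = 12.046 °C.
Cooling required: 18.6 − (12.046) = 6.554 °C.

12.0 °C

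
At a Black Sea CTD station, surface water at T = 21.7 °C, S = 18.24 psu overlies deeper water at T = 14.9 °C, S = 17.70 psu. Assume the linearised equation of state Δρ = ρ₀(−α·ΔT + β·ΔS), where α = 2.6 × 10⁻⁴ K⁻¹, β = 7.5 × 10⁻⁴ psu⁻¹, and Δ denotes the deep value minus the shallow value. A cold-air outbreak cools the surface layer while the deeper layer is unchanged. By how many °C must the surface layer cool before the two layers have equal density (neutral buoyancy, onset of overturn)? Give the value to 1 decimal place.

5.2 °C

Neutral buoyancy requires Δρ = 0, i.e. −α(T_deep − T_surf′) + β(S_deep − S_surf) = 0.
T_surf′ = T_deep − (β/α)·ΔS = 14.9 − (7.5 × 10⁻⁴/2.6 × 10⁻⁴)·(-0.54) = 16.458 °C.
Cooling required: 21.7 − (16.458) = 5.242 °C.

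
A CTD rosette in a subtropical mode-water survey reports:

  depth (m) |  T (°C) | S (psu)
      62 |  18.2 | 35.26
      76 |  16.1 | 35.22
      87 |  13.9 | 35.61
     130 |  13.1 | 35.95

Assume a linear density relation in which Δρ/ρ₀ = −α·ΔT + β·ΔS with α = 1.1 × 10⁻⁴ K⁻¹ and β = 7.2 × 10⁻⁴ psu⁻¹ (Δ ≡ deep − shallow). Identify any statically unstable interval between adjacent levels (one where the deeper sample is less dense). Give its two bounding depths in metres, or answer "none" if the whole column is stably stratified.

none

Evaluate Δρ/ρ₀ = −αΔT + βΔS across each adjacent pair:
  62–76 m: −αΔT+βΔS = −(1.1 × 10⁻⁴)(-2.1)+(7.2 × 10⁻⁴)(-0.04) = 2.0 × 10⁻⁴ → stable
  76–87 m: −αΔT+βΔS = −(1.1 × 10⁻⁴)(-2.2)+(7.2 × 10⁻⁴)(+0.39) = 5.2 × 10⁻⁴ → stable
  87–130 m: −αΔT+βΔS = −(1.1 × 10⁻⁴)(-0.8)+(7.2 × 10⁻⁴)(+0.34) = 3.3 × 10⁻⁴ → stable
Every interval has Δρ > 0: the column is stably stratified throughout.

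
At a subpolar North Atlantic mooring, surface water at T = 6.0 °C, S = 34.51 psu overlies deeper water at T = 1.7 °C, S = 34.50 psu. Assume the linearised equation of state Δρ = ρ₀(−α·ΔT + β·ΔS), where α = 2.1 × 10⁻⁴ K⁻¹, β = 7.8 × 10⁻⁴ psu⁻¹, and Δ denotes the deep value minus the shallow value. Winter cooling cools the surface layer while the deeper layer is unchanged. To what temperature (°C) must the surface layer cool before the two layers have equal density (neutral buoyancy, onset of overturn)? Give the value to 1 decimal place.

1.7 °C

Neutral buoyancy requires Δρ = 0, i.e. −α(T_deep − T_surf′) + β(S_deep − S_surf) = 0.
T_surf′ = T_deep − (β/α)·ΔS = 1.7 − (7.8 × 10⁻⁴/2.1 × 10⁻⁴)·(-0.01) = 1.737 °C.
Cooling required: 6.0 − (1.737) = 4.263 °C.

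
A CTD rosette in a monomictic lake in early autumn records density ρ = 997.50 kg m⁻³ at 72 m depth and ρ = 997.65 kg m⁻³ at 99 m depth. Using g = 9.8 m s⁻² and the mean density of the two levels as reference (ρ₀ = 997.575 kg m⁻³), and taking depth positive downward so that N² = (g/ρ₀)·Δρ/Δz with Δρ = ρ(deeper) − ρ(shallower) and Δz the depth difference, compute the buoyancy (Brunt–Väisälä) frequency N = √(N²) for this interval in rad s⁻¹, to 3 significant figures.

Δρ = 997.65 − 997.50 = 0.15 kg m⁻³ over Δz = 99 − 72 = 27 m.
N² = (9.8/997.575) × (0.15/27) = 5.4577 × 10⁻⁵ s⁻².
N = √(5.4577 × 10⁻⁵) = 7.3876 × 10⁻³ rad s⁻¹ ≈ 7.39 × 10⁻³ rad s⁻¹.
A positive N² confirms static stability across the interval.

7.39 × 10⁻³ rad s⁻¹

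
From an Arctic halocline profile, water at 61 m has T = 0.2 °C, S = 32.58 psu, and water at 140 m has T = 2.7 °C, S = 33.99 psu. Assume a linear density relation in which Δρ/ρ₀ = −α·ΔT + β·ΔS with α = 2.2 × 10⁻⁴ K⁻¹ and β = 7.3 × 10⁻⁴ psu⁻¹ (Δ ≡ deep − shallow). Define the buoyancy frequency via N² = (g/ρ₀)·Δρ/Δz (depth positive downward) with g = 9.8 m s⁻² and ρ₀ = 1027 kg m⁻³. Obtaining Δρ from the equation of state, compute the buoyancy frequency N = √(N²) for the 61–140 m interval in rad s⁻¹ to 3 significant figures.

ΔT = +2.5 K, ΔS = +1.41 psu (deep − shallow).
Δρ/ρ₀ = −αΔT + βΔS = -5.50 × 10⁻⁴ + 1.0293 × 10⁻³ = 4.793 × 10⁻⁴, so Δρ ≈ 0.4922 kg m⁻³.
N² = (g/ρ₀)·Δρ/Δz = g·(Δρ/ρ₀)/Δz = 9.8 × 4.793 × 10⁻⁴ / 79 = 5.9457 × 10⁻⁵ s⁻².
N = √(5.9457 × 10⁻⁵) = 7.7108 × 10⁻³ rad s⁻¹ ≈ 7.71 × 10⁻³ rad s⁻¹.

7.71 × 10⁻³ rad s⁻¹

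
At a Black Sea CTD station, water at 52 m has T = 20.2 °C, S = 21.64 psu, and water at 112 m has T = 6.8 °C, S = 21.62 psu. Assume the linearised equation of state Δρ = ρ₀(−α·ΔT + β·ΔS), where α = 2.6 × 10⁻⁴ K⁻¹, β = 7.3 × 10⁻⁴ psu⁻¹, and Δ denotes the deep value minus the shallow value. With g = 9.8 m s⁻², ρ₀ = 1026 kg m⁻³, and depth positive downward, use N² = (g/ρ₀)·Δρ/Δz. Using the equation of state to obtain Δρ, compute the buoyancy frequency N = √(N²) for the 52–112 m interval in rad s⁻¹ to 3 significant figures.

ΔT = -13.4 K, ΔS = -0.02 psu (deep − shallow).
Δρ/ρ₀ = −αΔT + βΔS = 3.484 × 10⁻³ − 1.46 × 10⁻⁵ = 3.4694 × 10⁻³, so Δρ ≈ 3.560 kg m⁻³.
N² = (g/ρ₀)·Δρ/Δz = g·(Δρ/ρ₀)/Δz = 9.8 × 3.4694 × 10⁻³ / 60 = 5.6667 × 10⁻⁴ s⁻².
N = √(5.6667 × 10⁻⁴) = 0.023805 rad s⁻¹ ≈ 0.0238 rad s⁻¹.

0.0238 rad s⁻¹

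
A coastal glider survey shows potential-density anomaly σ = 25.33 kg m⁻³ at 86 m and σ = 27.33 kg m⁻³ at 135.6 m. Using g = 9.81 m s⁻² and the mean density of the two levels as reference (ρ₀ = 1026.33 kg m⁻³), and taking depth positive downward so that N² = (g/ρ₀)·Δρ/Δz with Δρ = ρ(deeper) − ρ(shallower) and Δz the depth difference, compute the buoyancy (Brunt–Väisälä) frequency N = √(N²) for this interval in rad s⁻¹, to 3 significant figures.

Δρ = 1027.33 − 1025.33 = 2.00 kg m⁻³ over Δz = 135.6 − 86 = 49.6 m.
N² = (9.81/1026.33) × (2.00/49.6) = 3.8542 × 10⁻⁴ s⁻².
N = √(3.8542 × 10⁻⁴) = 0.019632 rad s⁻¹ ≈ 0.0196 rad s⁻¹.

0.0196 rad s⁻¹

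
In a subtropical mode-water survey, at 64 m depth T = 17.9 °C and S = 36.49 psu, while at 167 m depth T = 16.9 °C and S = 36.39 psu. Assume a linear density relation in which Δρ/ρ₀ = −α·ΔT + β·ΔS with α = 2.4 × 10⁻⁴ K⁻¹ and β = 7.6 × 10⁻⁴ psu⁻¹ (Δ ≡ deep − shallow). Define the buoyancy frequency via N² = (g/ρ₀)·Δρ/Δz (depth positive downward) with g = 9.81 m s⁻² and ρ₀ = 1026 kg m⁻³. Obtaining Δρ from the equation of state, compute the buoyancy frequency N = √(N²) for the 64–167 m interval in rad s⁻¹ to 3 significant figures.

3.95 × 10⁻³ rad s⁻¹

ΔT = -1.0 K, ΔS = -0.10 psu (deep − shallow).
Δρ/ρ₀ = −αΔT + βΔS = 2.40 × 10⁻⁴ − 7.60 × 10⁻⁵ = 1.64 × 10⁻⁴, so Δρ ≈ 0.1683 kg m⁻³.
N² = (g/ρ₀)·Δρ/Δz = g·(Δρ/ρ₀)/Δz = 9.81 × 1.64 × 10⁻⁴ / 103 = 1.5620 × 10⁻⁵ s⁻².
N = √(1.5620 × 10⁻⁵) = 3.9522 × 10⁻³ rad s⁻¹ ≈ 3.95 × 10⁻³ rad s⁻¹.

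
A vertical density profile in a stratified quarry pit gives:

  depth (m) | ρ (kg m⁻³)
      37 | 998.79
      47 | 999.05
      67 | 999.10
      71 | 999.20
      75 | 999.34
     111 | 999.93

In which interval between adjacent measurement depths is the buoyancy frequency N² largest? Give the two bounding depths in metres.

Compute the density gradient over each adjacent pair:
  37–47 m: Δρ/Δz = 0.26/10 = 0.026 kg m⁻⁴
  47–67 m: Δρ/Δz = 0.05/20 = 2.5 × 10⁻³ kg m⁻⁴
  67–71 m: Δρ/Δz = 0.10/4 = 0.025 kg m⁻⁴
  71–75 m: Δρ/Δz = 0.14/4 = 0.035 kg m⁻⁴
  75–111 m: Δρ/Δz = 0.59/36 = 0.016 kg m⁻⁴
The largest gradient is in the 71–75 m interval — the pycnocline.

71–75 m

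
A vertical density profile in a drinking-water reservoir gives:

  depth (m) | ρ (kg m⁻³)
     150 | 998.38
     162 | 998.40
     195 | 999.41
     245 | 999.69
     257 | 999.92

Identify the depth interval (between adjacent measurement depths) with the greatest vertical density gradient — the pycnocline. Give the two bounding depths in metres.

Compute the density gradient over each adjacent pair:
  150–162 m: Δρ/Δz = 0.02/12 = 1.7 × 10⁻³ kg m⁻⁴
  162–195 m: Δρ/Δz = 1.01/33 = 0.031 kg m⁻⁴
  195–245 m: Δρ/Δz = 0.28/50 = 5.6 × 10⁻³ kg m⁻⁴
  245–257 m: Δρ/Δz = 0.23/12 = 0.019 kg m⁻⁴
The largest gradient is in the 162–195 m interval — the pycnocline.

162–195 m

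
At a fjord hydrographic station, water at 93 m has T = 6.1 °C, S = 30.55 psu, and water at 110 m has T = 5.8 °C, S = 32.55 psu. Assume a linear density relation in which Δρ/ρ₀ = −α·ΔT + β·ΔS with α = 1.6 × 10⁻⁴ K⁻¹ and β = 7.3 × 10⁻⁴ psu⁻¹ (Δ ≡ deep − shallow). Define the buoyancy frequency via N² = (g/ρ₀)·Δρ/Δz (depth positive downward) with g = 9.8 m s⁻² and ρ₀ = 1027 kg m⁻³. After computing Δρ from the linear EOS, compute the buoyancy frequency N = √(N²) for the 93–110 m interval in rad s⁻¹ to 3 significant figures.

0.0295 rad s⁻¹

ΔT = -0.3 K, ΔS = +2.00 psu (deep − shallow).
Δρ/ρ₀ = −αΔT + βΔS = 4.80 × 10⁻⁵ + 1.46 × 10⁻³ = 1.508 × 10⁻³, so Δρ ≈ 1.549 kg m⁻³.
N² = (g/ρ₀)·Δρ/Δz = g·(Δρ/ρ₀)/Δz = 9.8 × 1.508 × 10⁻³ / 17 = 8.6932 × 10⁻⁴ s⁻².
N = √(8.6932 × 10⁻⁴) = 0.029484 rad s⁻¹ ≈ 0.0295 rad s⁻¹.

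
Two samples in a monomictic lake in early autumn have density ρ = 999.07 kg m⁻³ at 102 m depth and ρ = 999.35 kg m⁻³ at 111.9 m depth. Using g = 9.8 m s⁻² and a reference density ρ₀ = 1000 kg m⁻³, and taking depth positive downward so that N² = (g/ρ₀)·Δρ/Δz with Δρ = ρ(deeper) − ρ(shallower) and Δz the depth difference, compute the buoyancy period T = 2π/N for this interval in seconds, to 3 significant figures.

377 s

Δρ = 999.35 − 999.07 = 0.28 kg m⁻³ over Δz = 111.9 − 102 = 9.9 m.
N² = (9.8/1000) × (0.28/9.9) = 2.7717 × 10⁻⁴ s⁻².
N = √(2.7717 × 10⁻⁴) = 0.016648 rad s⁻¹, so T = 2π/N = 377.41 s ≈ 377 s.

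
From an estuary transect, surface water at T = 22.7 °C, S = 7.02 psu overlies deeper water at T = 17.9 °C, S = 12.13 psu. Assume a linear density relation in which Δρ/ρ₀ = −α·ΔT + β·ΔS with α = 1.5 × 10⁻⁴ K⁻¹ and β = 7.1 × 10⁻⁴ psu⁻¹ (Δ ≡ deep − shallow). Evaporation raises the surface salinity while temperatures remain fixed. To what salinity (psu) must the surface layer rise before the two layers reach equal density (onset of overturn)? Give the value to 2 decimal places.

13.14 psu

Neutral buoyancy requires −α(T_deep − T_surf) + β(S_deep − S_surf′) = 0.
S_surf′ = S_deep − (α/β)·ΔT = 12.13 − (1.5 × 10⁻⁴/7.1 × 10⁻⁴)·(-4.8) = 13.1441 psu.
Increase required: 13.1441 − 7.02 = 6.1241 psu.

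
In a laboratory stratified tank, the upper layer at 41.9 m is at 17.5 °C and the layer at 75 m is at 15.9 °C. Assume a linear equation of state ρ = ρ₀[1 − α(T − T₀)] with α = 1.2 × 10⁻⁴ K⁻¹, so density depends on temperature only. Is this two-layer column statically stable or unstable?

ΔT = 15.9 − 17.5 = -1.6 K, so Δρ/ρ₀ = −αΔT = 1.92 × 10⁻⁴.
Δρ/ρ₀ > 0, so Δρ > 0: deeper water is denser → statically stable.

stable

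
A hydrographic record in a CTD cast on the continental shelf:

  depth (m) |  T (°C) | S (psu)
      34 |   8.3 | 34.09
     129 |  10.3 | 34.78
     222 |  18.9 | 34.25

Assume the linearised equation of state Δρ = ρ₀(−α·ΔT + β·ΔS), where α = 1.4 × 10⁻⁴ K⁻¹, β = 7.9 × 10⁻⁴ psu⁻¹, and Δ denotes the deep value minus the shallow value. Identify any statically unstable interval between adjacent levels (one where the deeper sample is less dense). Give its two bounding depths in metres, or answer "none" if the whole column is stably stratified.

Evaluate Δρ/ρ₀ = −αΔT + βΔS across each adjacent pair:
  34–129 m: −αΔT+βΔS = −(1.4 × 10⁻⁴)(+2.0)+(7.9 × 10⁻⁴)(+0.69) = 2.7 × 10⁻⁴ → stable
  129–222 m: −αΔT+βΔS = −(1.4 × 10⁻⁴)(+8.6)+(7.9 × 10⁻⁴)(-0.53) = -1.6 × 10⁻³ → UNSTABLE
The 129–222 m interval has Δρ < 0: lighter water underlies denser water.

129–222 m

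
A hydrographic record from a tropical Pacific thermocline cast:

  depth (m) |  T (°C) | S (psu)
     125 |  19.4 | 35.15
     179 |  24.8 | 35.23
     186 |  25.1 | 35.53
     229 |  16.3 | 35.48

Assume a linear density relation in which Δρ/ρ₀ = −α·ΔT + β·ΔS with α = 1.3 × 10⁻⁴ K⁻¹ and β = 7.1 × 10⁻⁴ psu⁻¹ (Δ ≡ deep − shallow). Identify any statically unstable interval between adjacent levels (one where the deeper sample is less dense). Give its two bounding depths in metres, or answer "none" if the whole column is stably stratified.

125–179 m

Evaluate Δρ/ρ₀ = −αΔT + βΔS across each adjacent pair:
  125–179 m: −αΔT+βΔS = −(1.3 × 10⁻⁴)(+5.4)+(7.1 × 10⁻⁴)(+0.08) = -6.5 × 10⁻⁴ → UNSTABLE
  179–186 m: −αΔT+βΔS = −(1.3 × 10⁻⁴)(+0.3)+(7.1 × 10⁻⁴)(+0.30) = 1.7 × 10⁻⁴ → stable
  186–229 m: −αΔT+βΔS = −(1.3 × 10⁻⁴)(-8.8)+(7.1 × 10⁻⁴)(-0.05) = 1.1 × 10⁻³ → stable
The 125–179 m interval has Δρ < 0: lighter water underlies denser water.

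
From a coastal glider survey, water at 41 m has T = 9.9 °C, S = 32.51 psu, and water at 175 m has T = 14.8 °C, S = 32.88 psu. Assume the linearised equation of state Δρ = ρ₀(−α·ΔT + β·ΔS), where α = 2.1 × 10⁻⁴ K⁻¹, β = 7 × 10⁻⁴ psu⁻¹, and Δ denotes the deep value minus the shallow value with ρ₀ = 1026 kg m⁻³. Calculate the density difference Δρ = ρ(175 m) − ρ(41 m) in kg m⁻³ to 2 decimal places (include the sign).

-0.79 kg m⁻³

ΔT = +4.9 K, ΔS = +0.37 psu (deep − shallow).
Δρ/ρ₀ = −(2.1 × 10⁻⁴)(+4.9) + (7 × 10⁻⁴)(+0.37) = -7.70 × 10⁻⁴.
Δρ = 1026 × (-7.70 × 10⁻⁴) = -0.79 kg m⁻³.
Negative Δρ: lighter below, statically unstable.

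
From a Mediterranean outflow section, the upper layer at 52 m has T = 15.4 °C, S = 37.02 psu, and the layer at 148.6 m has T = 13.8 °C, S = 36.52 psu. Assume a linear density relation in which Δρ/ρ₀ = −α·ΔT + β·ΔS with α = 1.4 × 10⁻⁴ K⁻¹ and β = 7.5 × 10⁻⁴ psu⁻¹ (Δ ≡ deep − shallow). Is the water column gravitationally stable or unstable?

ΔT = 13.8 − 15.4 = -1.6 K and ΔS = 36.52 − 37.02 = -0.50 psu (deep − shallow).
−αΔT = 2.24 × 10⁻⁴; βΔS = -3.75 × 10⁻⁴; sum Δρ/ρ₀ = -1.51 × 10⁻⁴.
Δρ/ρ₀ < 0, so Δρ < 0: deeper water is lighter → statically unstable; the column would overturn.

unstable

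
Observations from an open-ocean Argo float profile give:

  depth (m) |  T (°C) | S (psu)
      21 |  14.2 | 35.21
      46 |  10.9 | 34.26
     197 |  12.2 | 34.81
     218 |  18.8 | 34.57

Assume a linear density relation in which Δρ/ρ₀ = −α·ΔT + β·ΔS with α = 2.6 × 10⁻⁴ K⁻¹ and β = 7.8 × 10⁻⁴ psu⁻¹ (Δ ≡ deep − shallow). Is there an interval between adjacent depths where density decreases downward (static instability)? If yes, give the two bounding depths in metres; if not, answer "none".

197–218 m

Evaluate Δρ/ρ₀ = −αΔT + βΔS across each adjacent pair:
  21–46 m: −αΔT+βΔS = −(2.6 × 10⁻⁴)(-3.3)+(7.8 × 10⁻⁴)(-0.95) = 1.2 × 10⁻⁴ → stable
  46–197 m: −αΔT+βΔS = −(2.6 × 10⁻⁴)(+1.3)+(7.8 × 10⁻⁴)(+0.55) = 9.1 × 10⁻⁵ → stable
  197–218 m: −αΔT+βΔS = −(2.6 × 10⁻⁴)(+6.6)+(7.8 × 10⁻⁴)(-0.24) = -1.9 × 10⁻³ → UNSTABLE
The 197–218 m interval has Δρ < 0: lighter water underlies denser water.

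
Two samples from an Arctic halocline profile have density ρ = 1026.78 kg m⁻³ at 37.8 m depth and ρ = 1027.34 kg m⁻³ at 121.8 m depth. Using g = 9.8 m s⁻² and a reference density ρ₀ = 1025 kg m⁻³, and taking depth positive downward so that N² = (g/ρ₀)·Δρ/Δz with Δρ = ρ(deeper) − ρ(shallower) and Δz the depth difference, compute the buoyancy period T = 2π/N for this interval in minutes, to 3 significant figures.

13.1 min

Δρ = 1027.34 − 1026.78 = 0.56 kg m⁻³ over Δz = 121.8 − 37.8 = 84 m.
N² = (9.8/1025) × (0.56/84) = 6.3740 × 10⁻⁵ s⁻².
N = √(6.3740 × 10⁻⁵) = 7.9837 × 10⁻³ rad s⁻¹, so T = 2π/N = 787.00 s = 13.117 min ≈ 13.1 min.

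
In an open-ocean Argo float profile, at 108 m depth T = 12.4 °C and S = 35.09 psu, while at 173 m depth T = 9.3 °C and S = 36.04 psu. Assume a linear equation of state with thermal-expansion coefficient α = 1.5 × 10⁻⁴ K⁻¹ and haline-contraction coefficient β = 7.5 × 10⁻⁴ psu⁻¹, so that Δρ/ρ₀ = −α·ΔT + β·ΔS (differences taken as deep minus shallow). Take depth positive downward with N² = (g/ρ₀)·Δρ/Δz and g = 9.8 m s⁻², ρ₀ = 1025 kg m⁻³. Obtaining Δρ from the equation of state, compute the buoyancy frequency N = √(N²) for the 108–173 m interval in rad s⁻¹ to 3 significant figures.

0.0133 rad s⁻¹

ΔT = -3.1 K, ΔS = +0.95 psu (deep − shallow).
Δρ/ρ₀ = −αΔT + βΔS = 4.65 × 10⁻⁴ + 7.125 × 10⁻⁴ = 1.1775 × 10⁻³, so Δρ ≈ 1.207 kg m⁻³.
N² = (g/ρ₀)·Δρ/Δz = g·(Δρ/ρ₀)/Δz = 9.8 × 1.1775 × 10⁻³ / 65 = 1.7753 × 10⁻⁴ s⁻².
N = √(1.7753 × 10⁻⁴) = 0.013324 rad s⁻¹ ≈ 0.0133 rad s⁻¹.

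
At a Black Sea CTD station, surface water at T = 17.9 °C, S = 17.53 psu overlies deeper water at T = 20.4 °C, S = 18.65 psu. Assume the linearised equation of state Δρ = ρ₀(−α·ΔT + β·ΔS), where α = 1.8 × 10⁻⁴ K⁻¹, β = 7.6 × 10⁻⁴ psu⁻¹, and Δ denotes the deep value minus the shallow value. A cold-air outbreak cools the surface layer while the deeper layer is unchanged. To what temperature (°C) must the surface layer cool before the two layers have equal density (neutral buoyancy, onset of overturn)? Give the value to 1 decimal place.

15.7 °C

Neutral buoyancy requires Δρ = 0, i.e. −α(T_deep − T_surf′) + β(S_deep − S_surf) = 0.
T_surf′ = T_deep − (β/α)·ΔS = 20.4 − (7.6 × 10⁻⁴/1.8 × 10⁻⁴)·(+1.12) = 15.671 °C.
Cooling required: 17.9 − (15.671) = 2.229 °C.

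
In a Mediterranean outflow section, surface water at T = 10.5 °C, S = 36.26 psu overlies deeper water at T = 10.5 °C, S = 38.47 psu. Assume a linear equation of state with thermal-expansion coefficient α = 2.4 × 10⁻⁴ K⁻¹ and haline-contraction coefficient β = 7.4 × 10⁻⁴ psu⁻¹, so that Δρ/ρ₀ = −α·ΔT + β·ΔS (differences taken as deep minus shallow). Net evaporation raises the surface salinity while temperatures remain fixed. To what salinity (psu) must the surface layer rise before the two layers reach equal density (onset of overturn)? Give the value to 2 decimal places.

38.47 psu

Neutral buoyancy requires −α(T_deep − T_surf) + β(S_deep − S_surf′) = 0.
S_surf′ = S_deep − (α/β)·ΔT = 38.47 − (2.4 × 10⁻⁴/7.4 × 10⁻⁴)·(+0.0) = 38.4700 psu.
Increase required: 38.4700 − 36.26 = 2.2100 psu.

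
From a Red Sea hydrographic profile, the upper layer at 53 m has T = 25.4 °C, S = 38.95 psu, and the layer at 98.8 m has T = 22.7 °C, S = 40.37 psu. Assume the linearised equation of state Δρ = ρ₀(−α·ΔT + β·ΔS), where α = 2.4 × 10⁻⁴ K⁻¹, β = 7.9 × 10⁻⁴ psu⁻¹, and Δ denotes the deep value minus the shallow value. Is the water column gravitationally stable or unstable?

ΔT = 22.7 − 25.4 = -2.7 K and ΔS = 40.37 − 38.95 = +1.42 psu (deep − shallow).
−αΔT = 6.48 × 10⁻⁴; βΔS = 1.1218 × 10⁻³; sum Δρ/ρ₀ = 1.7698 × 10⁻³.
Δρ/ρ₀ > 0, so Δρ > 0: deeper water is denser → statically stable.

stable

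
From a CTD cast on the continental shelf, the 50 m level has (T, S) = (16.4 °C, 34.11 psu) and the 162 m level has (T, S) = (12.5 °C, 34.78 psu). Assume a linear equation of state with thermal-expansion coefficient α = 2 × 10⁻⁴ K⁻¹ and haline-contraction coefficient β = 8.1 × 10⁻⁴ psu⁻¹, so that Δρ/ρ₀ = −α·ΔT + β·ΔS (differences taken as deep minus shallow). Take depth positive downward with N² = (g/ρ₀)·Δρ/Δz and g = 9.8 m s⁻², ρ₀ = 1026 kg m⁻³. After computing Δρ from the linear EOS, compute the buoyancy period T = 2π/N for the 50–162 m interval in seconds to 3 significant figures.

ΔT = -3.9 K, ΔS = +0.67 psu (deep − shallow).
Δρ/ρ₀ = −αΔT + βΔS = 7.80 × 10⁻⁴ + 5.427 × 10⁻⁴ = 1.3227 × 10⁻³, so Δρ ≈ 1.357 kg m⁻³.
N² = (g/ρ₀)·Δρ/Δz = g·(Δρ/ρ₀)/Δz = 9.8 × 1.3227 × 10⁻³ / 112 = 1.1574 × 10⁻⁴ s⁻².
N = √(1.1574 × 10⁻⁴) = 0.010758 rad s⁻¹ → T = 2π/N = 584.05 s ≈ 584 s.

584 s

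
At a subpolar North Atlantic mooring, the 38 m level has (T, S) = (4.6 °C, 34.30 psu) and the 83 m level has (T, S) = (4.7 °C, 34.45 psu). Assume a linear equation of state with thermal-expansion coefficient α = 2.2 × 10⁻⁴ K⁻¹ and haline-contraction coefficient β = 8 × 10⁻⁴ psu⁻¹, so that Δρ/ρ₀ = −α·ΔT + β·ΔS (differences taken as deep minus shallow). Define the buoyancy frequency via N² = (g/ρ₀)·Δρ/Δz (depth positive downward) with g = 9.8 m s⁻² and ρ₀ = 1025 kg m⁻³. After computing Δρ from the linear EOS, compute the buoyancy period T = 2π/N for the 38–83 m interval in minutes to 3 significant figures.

ΔT = +0.1 K, ΔS = +0.15 psu (deep − shallow).
Δρ/ρ₀ = −αΔT + βΔS = -2.20 × 10⁻⁵ + 1.20 × 10⁻⁴ = 9.80 × 10⁻⁵, so Δρ ≈ 0.1004 kg m⁻³.
N² = (g/ρ₀)·Δρ/Δz = g·(Δρ/ρ₀)/Δz = 9.8 × 9.80 × 10⁻⁵ / 45 = 2.1342 × 10⁻⁵ s⁻².
N = √(2.1342 × 10⁻⁵) = 4.6197 × 10⁻³ rad s⁻¹ → T = 2π/N = 1.3601 × 10³ s = 22.668 min ≈ 22.7 min.

22.7 min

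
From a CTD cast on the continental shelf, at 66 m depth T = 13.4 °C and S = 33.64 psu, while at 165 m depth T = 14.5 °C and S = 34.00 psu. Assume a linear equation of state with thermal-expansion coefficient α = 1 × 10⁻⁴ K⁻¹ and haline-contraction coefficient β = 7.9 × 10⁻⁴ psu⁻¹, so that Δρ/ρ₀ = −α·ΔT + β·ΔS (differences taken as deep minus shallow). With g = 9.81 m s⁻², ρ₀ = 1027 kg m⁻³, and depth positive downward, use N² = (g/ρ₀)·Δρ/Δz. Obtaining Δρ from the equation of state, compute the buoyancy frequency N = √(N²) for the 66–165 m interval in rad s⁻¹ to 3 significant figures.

4.16 × 10⁻³ rad s⁻¹

ΔT = +1.1 K, ΔS = +0.36 psu (deep − shallow).
Δρ/ρ₀ = −αΔT + βΔS = -1.10 × 10⁻⁴ + 2.844 × 10⁻⁴ = 1.744 × 10⁻⁴, so Δρ ≈ 0.1791 kg m⁻³.
N² = (g/ρ₀)·Δρ/Δz = g·(Δρ/ρ₀)/Δz = 9.81 × 1.744 × 10⁻⁴ / 99 = 1.7281 × 10⁻⁵ s⁻².
N = √(1.7281 × 10⁻⁵) = 4.1570 × 10⁻³ rad s⁻¹ ≈ 4.16 × 10⁻³ rad s⁻¹.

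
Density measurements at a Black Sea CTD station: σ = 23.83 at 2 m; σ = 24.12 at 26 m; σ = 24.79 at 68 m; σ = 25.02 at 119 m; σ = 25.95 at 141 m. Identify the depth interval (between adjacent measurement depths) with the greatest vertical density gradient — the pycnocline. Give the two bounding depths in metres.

119–141 m

Compute the density gradient over each adjacent pair:
  2–26 m: Δρ/Δz = 0.29/24 = 0.012 kg m⁻⁴
  26–68 m: Δρ/Δz = 0.67/42 = 0.016 kg m⁻⁴
  68–119 m: Δρ/Δz = 0.23/51 = 4.5 × 10⁻³ kg m⁻⁴
  119–141 m: Δρ/Δz = 0.93/22 = 0.042 kg m⁻⁴
The largest gradient is in the 119–141 m interval — the pycnocline.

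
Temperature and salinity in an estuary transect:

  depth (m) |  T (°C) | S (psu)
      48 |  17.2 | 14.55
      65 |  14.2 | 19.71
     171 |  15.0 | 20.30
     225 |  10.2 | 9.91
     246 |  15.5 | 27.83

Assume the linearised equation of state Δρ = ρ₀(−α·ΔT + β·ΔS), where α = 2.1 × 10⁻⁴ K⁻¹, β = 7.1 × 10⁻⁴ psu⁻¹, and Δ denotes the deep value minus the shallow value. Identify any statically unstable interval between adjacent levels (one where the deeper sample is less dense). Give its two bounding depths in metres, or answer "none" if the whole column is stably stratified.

171–225 m

Evaluate Δρ/ρ₀ = −αΔT + βΔS across each adjacent pair:
  48–65 m: −αΔT+βΔS = −(2.1 × 10⁻⁴)(-3.0)+(7.1 × 10⁻⁴)(+5.16) = 4.3 × 10⁻³ → stable
  65–171 m: −αΔT+βΔS = −(2.1 × 10⁻⁴)(+0.8)+(7.1 × 10⁻⁴)(+0.59) = 2.5 × 10⁻⁴ → stable
  171–225 m: −αΔT+βΔS = −(2.1 × 10⁻⁴)(-4.8)+(7.1 × 10⁻⁴)(-10.39) = -6.4 × 10⁻³ → UNSTABLE
  225–246 m: −αΔT+βΔS = −(2.1 × 10⁻⁴)(+5.3)+(7.1 × 10⁻⁴)(+17.92) = 0.012 → stable
The 171–225 m interval has Δρ < 0: lighter water underlies denser water.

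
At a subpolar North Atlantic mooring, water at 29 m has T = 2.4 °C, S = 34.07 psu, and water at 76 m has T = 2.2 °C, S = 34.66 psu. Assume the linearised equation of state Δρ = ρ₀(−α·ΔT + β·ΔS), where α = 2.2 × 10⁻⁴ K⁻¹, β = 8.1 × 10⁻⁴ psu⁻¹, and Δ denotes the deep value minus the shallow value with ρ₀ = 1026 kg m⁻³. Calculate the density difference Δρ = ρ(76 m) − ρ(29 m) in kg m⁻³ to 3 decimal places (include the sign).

ΔT = -0.2 K, ΔS = +0.59 psu (deep − shallow).
Δρ/ρ₀ = −(2.2 × 10⁻⁴)(-0.2) + (8.1 × 10⁻⁴)(+0.59) = 5.219 × 10⁻⁴.
Δρ = 1026 × (5.219 × 10⁻⁴) = +0.535 kg m⁻³.
Positive Δρ: denser below, stable.

+0.535 kg m⁻³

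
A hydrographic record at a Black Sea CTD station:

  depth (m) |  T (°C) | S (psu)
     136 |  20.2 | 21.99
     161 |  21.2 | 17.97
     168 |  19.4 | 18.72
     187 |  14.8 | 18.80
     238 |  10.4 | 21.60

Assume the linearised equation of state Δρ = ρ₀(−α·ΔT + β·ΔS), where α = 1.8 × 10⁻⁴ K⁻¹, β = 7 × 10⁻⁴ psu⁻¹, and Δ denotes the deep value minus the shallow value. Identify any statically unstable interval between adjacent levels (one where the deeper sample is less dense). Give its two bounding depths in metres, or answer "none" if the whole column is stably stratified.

136–161 m

Evaluate Δρ/ρ₀ = −αΔT + βΔS across each adjacent pair:
  136–161 m: −αΔT+βΔS = −(1.8 × 10⁻⁴)(+1.0)+(7 × 10⁻⁴)(-4.02) = -3.0 × 10⁻³ → UNSTABLE
  161–168 m: −αΔT+βΔS = −(1.8 × 10⁻⁴)(-1.8)+(7 × 10⁻⁴)(+0.75) = 8.5 × 10⁻⁴ → stable
  168–187 m: −αΔT+βΔS = −(1.8 × 10⁻⁴)(-4.6)+(7 × 10⁻⁴)(+0.08) = 8.8 × 10⁻⁴ → stable
  187–238 m: −αΔT+βΔS = −(1.8 × 10⁻⁴)(-4.4)+(7 × 10⁻⁴)(+2.80) = 2.8 × 10⁻³ → stable
The 136–161 m interval has Δρ < 0: lighter water underlies denser water.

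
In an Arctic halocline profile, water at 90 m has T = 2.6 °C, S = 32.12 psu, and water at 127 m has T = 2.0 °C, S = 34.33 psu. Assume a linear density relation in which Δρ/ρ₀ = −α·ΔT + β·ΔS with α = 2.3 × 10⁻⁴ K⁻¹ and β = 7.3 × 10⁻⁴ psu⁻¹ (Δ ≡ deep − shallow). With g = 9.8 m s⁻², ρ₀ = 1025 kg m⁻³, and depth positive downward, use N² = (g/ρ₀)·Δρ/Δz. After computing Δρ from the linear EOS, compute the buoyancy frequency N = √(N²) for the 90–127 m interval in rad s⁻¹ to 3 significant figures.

ΔT = -0.6 K, ΔS = +2.21 psu (deep − shallow).
Δρ/ρ₀ = −αΔT + βΔS = 1.38 × 10⁻⁴ + 1.6133 × 10⁻³ = 1.7513 × 10⁻³, so Δρ ≈ 1.795 kg m⁻³.
N² = (g/ρ₀)·Δρ/Δz = g·(Δρ/ρ₀)/Δz = 9.8 × 1.7513 × 10⁻³ / 37 = 4.6386 × 10⁻⁴ s⁻².
N = √(4.6386 × 10⁻⁴) = 0.021537 rad s⁻¹ ≈ 0.0215 rad s⁻¹.

0.0215 rad s⁻¹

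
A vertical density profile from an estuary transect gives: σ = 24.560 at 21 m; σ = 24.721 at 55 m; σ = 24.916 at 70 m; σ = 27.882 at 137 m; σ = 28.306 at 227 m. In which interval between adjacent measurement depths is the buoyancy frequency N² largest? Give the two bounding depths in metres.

70–137 m

Compute the density gradient over each adjacent pair:
  21–55 m: Δρ/Δz = 0.161/34 = 4.7 × 10⁻³ kg m⁻⁴
  55–70 m: Δρ/Δz = 0.195/15 = 0.013 kg m⁻⁴
  70–137 m: Δρ/Δz = 2.966/67 = 0.044 kg m⁻⁴
  137–227 m: Δρ/Δz = 0.424/90 = 4.7 × 10⁻³ kg m⁻⁴
The largest gradient is in the 70–137 m interval — the pycnocline.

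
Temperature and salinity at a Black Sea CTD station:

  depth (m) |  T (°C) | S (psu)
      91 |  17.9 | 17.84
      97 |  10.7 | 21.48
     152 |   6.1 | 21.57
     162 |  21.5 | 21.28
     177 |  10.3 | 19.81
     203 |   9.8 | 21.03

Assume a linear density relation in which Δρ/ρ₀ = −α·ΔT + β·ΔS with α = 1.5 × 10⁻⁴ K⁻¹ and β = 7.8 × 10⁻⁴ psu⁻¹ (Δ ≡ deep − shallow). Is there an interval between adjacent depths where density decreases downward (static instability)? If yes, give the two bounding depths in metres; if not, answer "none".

152–162 m

Evaluate Δρ/ρ₀ = −αΔT + βΔS across each adjacent pair:
  91–97 m: −αΔT+βΔS = −(1.5 × 10⁻⁴)(-7.2)+(7.8 × 10⁻⁴)(+3.64) = 3.9 × 10⁻³ → stable
  97–152 m: −αΔT+βΔS = −(1.5 × 10⁻⁴)(-4.6)+(7.8 × 10⁻⁴)(+0.09) = 7.6 × 10⁻⁴ → stable
  152–162 m: −αΔT+βΔS = −(1.5 × 10⁻⁴)(+15.4)+(7.8 × 10⁻⁴)(-0.29) = -2.5 × 10⁻³ → UNSTABLE
  162–177 m: −αΔT+βΔS = −(1.5 × 10⁻⁴)(-11.2)+(7.8 × 10⁻⁴)(-1.47) = 5.3 × 10⁻⁴ → stable
  177–203 m: −αΔT+βΔS = −(1.5 × 10⁻⁴)(-0.5)+(7.8 × 10⁻⁴)(+1.22) = 1.0 × 10⁻³ → stable
The 152–162 m interval has Δρ < 0: lighter water underlies denser water.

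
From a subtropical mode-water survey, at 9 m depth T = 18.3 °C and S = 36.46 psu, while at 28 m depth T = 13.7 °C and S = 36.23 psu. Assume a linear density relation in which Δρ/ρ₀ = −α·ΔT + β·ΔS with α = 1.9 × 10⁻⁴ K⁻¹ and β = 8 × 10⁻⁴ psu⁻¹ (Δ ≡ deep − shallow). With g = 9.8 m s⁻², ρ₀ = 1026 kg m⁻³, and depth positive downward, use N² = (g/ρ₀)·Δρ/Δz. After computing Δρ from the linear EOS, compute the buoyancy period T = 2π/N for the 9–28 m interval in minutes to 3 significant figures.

5.55 min

ΔT = -4.6 K, ΔS = -0.23 psu (deep − shallow).
Δρ/ρ₀ = −αΔT + βΔS = 8.74 × 10⁻⁴ − 1.84 × 10⁻⁴ = 6.90 × 10⁻⁴, so Δρ ≈ 0.7079 kg m⁻³.
N² = (g/ρ₀)·Δρ/Δz = g·(Δρ/ρ₀)/Δz = 9.8 × 6.90 × 10⁻⁴ / 19 = 3.5589 × 10⁻⁴ s⁻².
N = √(3.5589 × 10⁻⁴) = 0.018865 rad s⁻¹ → T = 2π/N = 333.06 s = 5.5510 min ≈ 5.55 min.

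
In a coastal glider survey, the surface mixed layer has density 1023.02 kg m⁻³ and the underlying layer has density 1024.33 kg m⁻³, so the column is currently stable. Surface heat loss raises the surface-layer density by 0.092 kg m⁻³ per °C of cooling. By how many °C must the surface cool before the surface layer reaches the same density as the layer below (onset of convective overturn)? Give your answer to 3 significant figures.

14.2 °C

Density deficit of the surface layer: 1024.33 − 1023.02 = 1.31 kg m⁻³.
Required change = 1.31 / 0.092 = 14.2 °C.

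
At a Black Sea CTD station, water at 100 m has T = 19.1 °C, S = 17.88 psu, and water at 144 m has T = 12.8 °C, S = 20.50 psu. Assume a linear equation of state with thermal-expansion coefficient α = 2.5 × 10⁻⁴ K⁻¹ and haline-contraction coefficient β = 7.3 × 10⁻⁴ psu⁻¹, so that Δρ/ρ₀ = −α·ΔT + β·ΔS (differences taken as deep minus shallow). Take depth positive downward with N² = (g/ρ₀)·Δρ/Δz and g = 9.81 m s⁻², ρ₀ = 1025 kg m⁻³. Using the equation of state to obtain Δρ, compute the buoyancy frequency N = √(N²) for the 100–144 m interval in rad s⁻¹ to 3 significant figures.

ΔT = -6.3 K, ΔS = +2.62 psu (deep − shallow).
Δρ/ρ₀ = −αΔT + βΔS = 1.575 × 10⁻³ + 1.9126 × 10⁻³ = 3.4876 × 10⁻³, so Δρ ≈ 3.575 kg m⁻³.
N² = (g/ρ₀)·Δρ/Δz = g·(Δρ/ρ₀)/Δz = 9.81 × 3.4876 × 10⁻³ / 44 = 7.7758 × 10⁻⁴ s⁻².
N = √(7.7758 × 10⁻⁴) = 0.027885 rad s⁻¹ ≈ 0.0279 rad s⁻¹.

0.0279 rad s⁻¹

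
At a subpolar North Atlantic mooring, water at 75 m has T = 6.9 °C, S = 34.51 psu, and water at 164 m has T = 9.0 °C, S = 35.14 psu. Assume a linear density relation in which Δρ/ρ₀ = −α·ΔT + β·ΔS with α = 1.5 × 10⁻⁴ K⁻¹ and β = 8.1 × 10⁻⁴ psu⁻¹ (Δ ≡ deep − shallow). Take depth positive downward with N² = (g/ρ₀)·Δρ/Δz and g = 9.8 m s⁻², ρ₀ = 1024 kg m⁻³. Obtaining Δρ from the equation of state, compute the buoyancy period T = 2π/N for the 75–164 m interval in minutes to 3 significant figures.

ΔT = +2.1 K, ΔS = +0.63 psu (deep − shallow).
Δρ/ρ₀ = −αΔT + βΔS = -3.15 × 10⁻⁴ + 5.103 × 10⁻⁴ = 1.953 × 10⁻⁴, so Δρ ≈ 0.2000 kg m⁻³.
N² = (g/ρ₀)·Δρ/Δz = g·(Δρ/ρ₀)/Δz = 9.8 × 1.953 × 10⁻⁴ / 89 = 2.1505 × 10⁻⁵ s⁻².
N = √(2.1505 × 10⁻⁵) = 4.6373 × 10⁻³ rad s⁻¹ → T = 2π/N = 1.3549 × 10³ s = 22.582 min ≈ 22.6 min.

22.6 min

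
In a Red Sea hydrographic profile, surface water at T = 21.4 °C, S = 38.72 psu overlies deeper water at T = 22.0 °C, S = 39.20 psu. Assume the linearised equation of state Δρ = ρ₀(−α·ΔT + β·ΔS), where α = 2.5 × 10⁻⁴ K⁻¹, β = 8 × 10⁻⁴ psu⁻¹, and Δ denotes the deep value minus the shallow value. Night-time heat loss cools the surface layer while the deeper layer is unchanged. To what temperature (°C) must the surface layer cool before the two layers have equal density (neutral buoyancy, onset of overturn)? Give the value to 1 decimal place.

Neutral buoyancy requires Δρ = 0, i.e. −α(T_deep − T_surf′) + β(S_deep − S_surf) = 0.
T_surf′ = T_deep − (β/α)·ΔS = 22.0 − (8 × 10⁻⁴/2.5 × 10⁻⁴)·(+0.48) = 20.464 °C.
Cooling required: 21.4 − (20.464) = 0.936 °C.

20.5 °C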